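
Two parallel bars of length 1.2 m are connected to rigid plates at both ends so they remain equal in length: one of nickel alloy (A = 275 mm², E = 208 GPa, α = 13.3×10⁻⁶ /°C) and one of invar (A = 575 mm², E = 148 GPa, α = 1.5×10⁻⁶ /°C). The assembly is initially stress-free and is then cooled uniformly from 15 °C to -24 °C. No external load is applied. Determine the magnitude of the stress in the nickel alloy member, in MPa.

The nickel alloy has the larger α, so on cooling it would change length more than the invar if both were free. The rigid plates force a common final length, so the nickel alloy is put into tension and the invar into compression, with equal and opposite forces P (no external load).
Equating the net (thermal + elastic) strains gives |α₁ − α₂|·ΔT = P·[1/(A₁E₁) + 1/(A₂E₂)].
|α₁ − α₂|·ΔT = 11.8×10⁻⁶ × 39 = 0.0004602.
1/(A₁E₁) + 1/(A₂E₂) = 1/(275×208×10³) + 1/(575×148×10³) = 2.923×10⁻⁸ N⁻¹.
P = 0.0004602 / 2.923×10⁻⁸ = 15740 N = 15.74 kN.
σ_{nickel alloy} = P/A₁ = 15740/275 = 57.24 MPa, tensile.

σ ≈ 57.2 MPa (tensile)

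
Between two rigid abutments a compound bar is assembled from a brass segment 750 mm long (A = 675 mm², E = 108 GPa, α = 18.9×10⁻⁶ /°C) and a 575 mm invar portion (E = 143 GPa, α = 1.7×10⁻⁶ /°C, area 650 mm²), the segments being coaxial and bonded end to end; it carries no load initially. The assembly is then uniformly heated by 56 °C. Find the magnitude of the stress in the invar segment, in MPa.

σ ≈ 79.2 MPa (compressive)

Free thermal expansion of the whole bar: Σ αᵢΔT Lᵢ = 18.9×10⁻⁶×56×750 + 1.7×10⁻⁶×56×575 = 0.8485 mm.
The walls prevent any net length change, so an axial force P (same in every segment) develops. Compatibility: P · Σ Lᵢ/(AᵢEᵢ) = δ_free.
The series flexibility is Σ Lᵢ/(AᵢEᵢ) = 750/(675×108×10³) + 575/(650×143×10³) = 1.647×10⁻⁵ mm/N.
P = 0.8485 / 1.647×10⁻⁵ = 51510 N = 51.51 kN, compressive.
σ_{invar} = P / A = 51510 / 650 = 79.24 MPa.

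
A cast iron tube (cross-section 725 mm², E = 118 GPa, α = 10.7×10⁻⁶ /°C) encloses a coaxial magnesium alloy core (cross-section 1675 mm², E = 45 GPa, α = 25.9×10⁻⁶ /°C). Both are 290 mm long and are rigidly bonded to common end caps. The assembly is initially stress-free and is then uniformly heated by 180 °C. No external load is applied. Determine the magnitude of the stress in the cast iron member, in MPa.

σ ≈ 151 MPa (tensile)

Equilibrium of a rigid end plate with no external load gives equal and opposite internal forces ±P in the two members. Since α_{magnesium alloy} > α_{cast iron}, heating drives the magnesium alloy into compression and the cast iron into tension.
Setting the final lengths equal and cancelling L: (α₁ − α₂)ΔT = P/(A₁E₁) + P/(A₂E₂).
|α₁ − α₂|·ΔT = 15.2×10⁻⁶ × 180 = 0.002736.
1/(A₁E₁) + 1/(A₂E₂) = 1/(725×118×10³) + 1/(1675×45×10³) = 2.496×10⁻⁸ N⁻¹.
P = 0.002736 / 2.496×10⁻⁸ = 109600 N = 109.6 kN.
σ_{cast iron} = P/A₁ = 109600/725 = 151.2 MPa, tensile.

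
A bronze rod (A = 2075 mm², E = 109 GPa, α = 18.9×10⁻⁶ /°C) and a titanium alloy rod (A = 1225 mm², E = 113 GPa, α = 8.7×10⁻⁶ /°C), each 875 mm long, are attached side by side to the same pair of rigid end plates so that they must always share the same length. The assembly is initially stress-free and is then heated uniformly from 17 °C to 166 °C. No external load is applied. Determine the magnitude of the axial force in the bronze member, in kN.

P ≈ 131 kN (compressive in the bronze)

Both members must finish at the same length. With the larger α, the bronze tends to over-expand; the plates restrain it, putting the bronze in compression and the titanium alloy in tension. With no external load the two internal forces are equal and opposite, magnitude P.
Compatibility of the two members (thermal + elastic change equal): (α₁ − α₂)ΔT = P·[1/(A₁E₁) + 1/(A₂E₂)].
|α₁ − α₂|·ΔT = 10.2×10⁻⁶ × 149 = 0.00152.
1/(A₁E₁) + 1/(A₂E₂) = 1/(2075×109×10³) + 1/(1225×113×10³) = 1.165×10⁻⁸ N⁻¹.
So P = 0.00152 / 1.165×10⁻⁸ = 130.5 kN.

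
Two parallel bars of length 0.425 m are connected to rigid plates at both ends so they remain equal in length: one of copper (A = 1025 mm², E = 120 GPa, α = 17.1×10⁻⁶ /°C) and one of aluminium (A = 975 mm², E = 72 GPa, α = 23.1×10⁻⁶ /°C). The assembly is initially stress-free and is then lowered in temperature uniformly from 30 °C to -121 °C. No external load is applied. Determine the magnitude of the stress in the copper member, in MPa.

σ ≈ 39.5 MPa (compressive)

Both members must finish at the same length. With the larger α, the aluminium tends to over-contract; the plates restrain it, putting the aluminium in tension and the copper in compression. With no external load the two internal forces are equal and opposite, magnitude P.
Equating the net (thermal + elastic) strains gives |α₁ − α₂|·ΔT = P·[1/(A₁E₁) + 1/(A₂E₂)].
|α₁ − α₂|·ΔT = 6×10⁻⁶ × 151 = 0.000906.
1/(A₁E₁) + 1/(A₂E₂) = 1/(1025×120×10³) + 1/(975×72×10³) = 2.238×10⁻⁸ N⁻¹.
P = 0.000906 / 2.238×10⁻⁸ = 40490 N = 40.49 kN.
σ_{copper} = P/A₁ = 40490/1025 = 39.5 MPa, compressive.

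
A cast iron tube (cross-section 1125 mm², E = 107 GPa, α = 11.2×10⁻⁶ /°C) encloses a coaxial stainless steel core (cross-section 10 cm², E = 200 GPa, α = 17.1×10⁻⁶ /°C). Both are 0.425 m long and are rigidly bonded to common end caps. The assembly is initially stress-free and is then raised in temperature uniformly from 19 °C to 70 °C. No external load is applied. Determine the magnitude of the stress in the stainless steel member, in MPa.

The stainless steel has the larger α, so on heating it would change length more than the cast iron if both were free. The rigid plates force a common final length, so the stainless steel is put into compression and the cast iron into tension, with equal and opposite forces P (no external load).
Compatibility of the two members (thermal + elastic change equal): (α₁ − α₂)ΔT = P·[1/(A₁E₁) + 1/(A₂E₂)].
|α₁ − α₂|·ΔT = 5.9×10⁻⁶ × 51 = 0.0003009.
1/(A₁E₁) + 1/(A₂E₂) = 1/(1125×107×10³) + 1/(1000×200×10³) = 1.331×10⁻⁸ N⁻¹.
P = 0.0003009 / 1.331×10⁻⁸ = 22610 N = 22.61 kN.
σ_{stainless steel} = P/A₂ = 22610/1000 = 22.61 MPa, compressive.

σ ≈ 22.6 MPa (compressive)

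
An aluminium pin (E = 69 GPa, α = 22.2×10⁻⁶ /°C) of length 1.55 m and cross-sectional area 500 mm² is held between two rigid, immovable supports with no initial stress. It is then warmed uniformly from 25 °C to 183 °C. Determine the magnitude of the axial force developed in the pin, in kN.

P ≈ 121 kN (compressive)

With zero net strain, σ = E·αΔT = 69 GPa × 22.2×10⁻⁶ × 158 = 242 MPa.
Axial force P = σA = 242 × 500 = 121000 N = 121 kN, compressive.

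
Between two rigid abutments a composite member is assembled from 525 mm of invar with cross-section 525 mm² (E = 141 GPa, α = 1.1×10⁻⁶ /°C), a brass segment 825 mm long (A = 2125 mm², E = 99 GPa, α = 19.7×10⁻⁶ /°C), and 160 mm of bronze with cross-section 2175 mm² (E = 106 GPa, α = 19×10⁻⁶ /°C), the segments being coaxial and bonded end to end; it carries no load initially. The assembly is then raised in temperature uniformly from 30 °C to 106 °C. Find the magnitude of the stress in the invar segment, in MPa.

Free thermal expansion of the whole bar: Σ αᵢΔT Lᵢ = 1.1×10⁻⁶×76×525 + 19.7×10⁻⁶×76×825 + 19×10⁻⁶×76×160 = 1.51 mm.
Since the ends are fixed, an axial force P builds up, equal in every segment, with P · Σ Lᵢ/(AᵢEᵢ) = δ_free.
Σ Lᵢ/(AᵢEᵢ) = 525/(525×141×10³) + 825/(2125×99×10³) + 160/(2175×106×10³) = 1.171×10⁻⁵ mm/N.
P = 1.51 / 1.171×10⁻⁵ = 129000 N = 129 kN, compressive.
σ_{invar} = P / A = 129000 / 525 = 245.7 MPa.

σ ≈ 246 MPa (compressive)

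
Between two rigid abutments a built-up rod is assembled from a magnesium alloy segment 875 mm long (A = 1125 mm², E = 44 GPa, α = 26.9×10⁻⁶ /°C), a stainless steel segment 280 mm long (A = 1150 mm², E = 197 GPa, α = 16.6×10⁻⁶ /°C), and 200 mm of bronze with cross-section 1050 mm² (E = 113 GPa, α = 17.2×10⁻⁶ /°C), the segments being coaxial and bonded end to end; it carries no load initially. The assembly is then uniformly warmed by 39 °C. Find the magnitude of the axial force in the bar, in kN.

P ≈ 59.9 kN (compressive)

If the supports were absent, the total length change would be Σ αᵢΔT Lᵢ = 26.9×10⁻⁶×39×875 + 16.6×10⁻⁶×39×280 + 17.2×10⁻⁶×39×200 = 1.233 mm.
The walls prevent any net length change, so an axial force P (same in every segment) develops. Compatibility: P · Σ Lᵢ/(AᵢEᵢ) = δ_free.
Σ Lᵢ/(AᵢEᵢ) = 875/(1125×44×10³) + 280/(1150×197×10³) + 200/(1050×113×10³) = 2.06×10⁻⁵ mm/N.
So P = 1.233 / 2.06×10⁻⁵ = 59.88 kN, compressive.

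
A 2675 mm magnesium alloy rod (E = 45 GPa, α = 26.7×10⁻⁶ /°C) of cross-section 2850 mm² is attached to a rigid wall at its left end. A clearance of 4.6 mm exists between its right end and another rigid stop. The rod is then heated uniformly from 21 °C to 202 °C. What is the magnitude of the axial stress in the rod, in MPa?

σ ≈ 140 MPa (compressive)

If the wall were absent the rod would grow by αΔT L = 26.7×10⁻⁶ × 181 × 2675 = 12.93 mm.
After closing the 4.6 mm clearance, 12.93 − 4.6 = 8.327 mm of expansion remains to be suppressed by the wall.
So σ = E(δ_free − g)/L = 45×10³ × 8.327/2675 = 140.1 MPa.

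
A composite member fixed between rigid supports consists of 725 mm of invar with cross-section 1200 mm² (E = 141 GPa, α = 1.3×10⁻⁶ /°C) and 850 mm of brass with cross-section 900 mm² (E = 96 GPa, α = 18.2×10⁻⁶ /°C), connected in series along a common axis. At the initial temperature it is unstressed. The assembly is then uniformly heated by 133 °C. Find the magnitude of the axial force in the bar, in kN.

P ≈ 155 kN (compressive)

With the walls removed the bar would change length by δ_free = Σ αᵢΔT Lᵢ = 1.3×10⁻⁶×133×725 + 18.2×10⁻⁶×133×850 = 2.183 mm.
Since the ends are fixed, an axial force P builds up, equal in every segment, with P · Σ Lᵢ/(AᵢEᵢ) = δ_free.
Σ Lᵢ/(AᵢEᵢ) = 725/(1200×141×10³) + 850/(900×96×10³) = 1.412×10⁻⁵ mm/N.
So P = 2.183 / 1.412×10⁻⁵ = 154.6 kN, compressive.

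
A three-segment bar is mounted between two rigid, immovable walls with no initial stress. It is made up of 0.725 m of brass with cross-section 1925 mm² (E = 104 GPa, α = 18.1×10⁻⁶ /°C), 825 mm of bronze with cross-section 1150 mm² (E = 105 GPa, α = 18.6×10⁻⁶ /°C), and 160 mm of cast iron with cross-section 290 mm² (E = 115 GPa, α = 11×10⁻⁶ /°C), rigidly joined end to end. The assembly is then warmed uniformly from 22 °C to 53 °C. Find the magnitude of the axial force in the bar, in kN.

P ≈ 61.4 kN (compressive)

With the walls removed the bar would change length by δ_free = Σ αᵢΔT Lᵢ = 18.1×10⁻⁶×31×725 + 18.6×10⁻⁶×31×825 + 11×10⁻⁶×31×160 = 0.9371 mm.
The rigid supports impose zero overall length change; the single axial force P common to all segments must satisfy P Σ Lᵢ/(AᵢEᵢ) = δ_free.
Σ Lᵢ/(AᵢEᵢ) = 725/(1925×104×10³) + 825/(1150×105×10³) + 160/(290×115×10³) = 1.525×10⁻⁵ mm/N.
Hence P = δ_free / Σ(L/AE) = 0.9371/1.525×10⁻⁵ = 61.44 kN (compressive).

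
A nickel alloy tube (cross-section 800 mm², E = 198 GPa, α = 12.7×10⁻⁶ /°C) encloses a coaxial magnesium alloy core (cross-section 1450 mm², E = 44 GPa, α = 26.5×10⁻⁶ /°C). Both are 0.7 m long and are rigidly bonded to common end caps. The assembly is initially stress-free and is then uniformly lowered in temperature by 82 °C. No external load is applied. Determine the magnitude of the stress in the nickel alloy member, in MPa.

The magnesium alloy has the larger α, so on cooling it would change length more than the nickel alloy if both were free. The rigid plates force a common final length, so the magnesium alloy is put into tension and the nickel alloy into compression, with equal and opposite forces P (no external load).
Equating the net (thermal + elastic) strains gives |α₁ − α₂|·ΔT = P·[1/(A₁E₁) + 1/(A₂E₂)].
|α₁ − α₂|·ΔT = 13.8×10⁻⁶ × 82 = 0.001132.
1/(A₁E₁) + 1/(A₂E₂) = 1/(800×198×10³) + 1/(1450×44×10³) = 2.199×10⁻⁸ N⁻¹.
P = 0.001132 / 2.199×10⁻⁸ = 51470 N = 51.47 kN.
σ_{nickel alloy} = P/A₁ = 51470/800 = 64.33 MPa, compressive.

σ ≈ 64.3 MPa (compressive)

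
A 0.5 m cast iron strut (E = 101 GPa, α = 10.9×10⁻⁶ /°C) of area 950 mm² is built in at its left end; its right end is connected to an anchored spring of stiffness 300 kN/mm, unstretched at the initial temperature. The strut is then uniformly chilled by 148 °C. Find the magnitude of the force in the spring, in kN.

The unrestrained thermal change is αΔT L = 10.9×10⁻⁶ × 148 × 500 = 0.8066 mm.
Let P be the tensile force in the spring. The strut extends elastically by PL/(AE) and the spring stretches by P/k; together these equal δ_free.
So P = δ_free / [L/(AE) + 1/k] = 0.8066 / [ 500/(950×101×10³) + 1/(300×10³) ].
P = 0.8066 / 8.544×10⁻⁶ = 94400 N.

P ≈ 94.4 kN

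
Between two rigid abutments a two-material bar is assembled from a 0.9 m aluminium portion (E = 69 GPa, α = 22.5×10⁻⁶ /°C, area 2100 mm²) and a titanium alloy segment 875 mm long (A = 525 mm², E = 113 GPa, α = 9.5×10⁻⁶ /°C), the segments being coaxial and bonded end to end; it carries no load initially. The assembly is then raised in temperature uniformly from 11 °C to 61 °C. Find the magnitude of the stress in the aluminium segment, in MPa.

If the supports were absent, the total length change would be Σ αᵢΔT Lᵢ = 22.5×10⁻⁶×50×900 + 9.5×10⁻⁶×50×875 = 1.428 mm.
The rigid supports impose zero overall length change; the single axial force P common to all segments must satisfy P Σ Lᵢ/(AᵢEᵢ) = δ_free.
Σ Lᵢ/(AᵢEᵢ) = 900/(2100×69×10³) + 875/(525×113×10³) = 2.096×10⁻⁵ mm/N.
So P = 1.428 / 2.096×10⁻⁵ = 68.13 kN, compressive.
σ_{aluminium} = P / A = 68130 / 2100 = 32.44 MPa.

σ ≈ 32.4 MPa (compressive)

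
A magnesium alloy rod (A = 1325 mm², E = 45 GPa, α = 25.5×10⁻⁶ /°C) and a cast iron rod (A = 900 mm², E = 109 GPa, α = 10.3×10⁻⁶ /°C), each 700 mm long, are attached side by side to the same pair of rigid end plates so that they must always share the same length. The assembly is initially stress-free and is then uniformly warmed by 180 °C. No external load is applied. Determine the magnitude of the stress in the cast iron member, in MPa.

Both members must finish at the same length. With the larger α, the magnesium alloy tends to over-expand; the plates restrain it, putting the magnesium alloy in compression and the cast iron in tension. With no external load the two internal forces are equal and opposite, magnitude P.
Equating the net (thermal + elastic) strains gives |α₁ − α₂|·ΔT = P·[1/(A₁E₁) + 1/(A₂E₂)].
|α₁ − α₂|·ΔT = 15.2×10⁻⁶ × 180 = 0.002736.
1/(A₁E₁) + 1/(A₂E₂) = 1/(1325×45×10³) + 1/(900×109×10³) = 2.697×10⁻⁸ N⁻¹.
P = 0.002736 / 2.697×10⁻⁸ = 101500 N = 101.5 kN.
σ_{cast iron} = P/A₂ = 101500/900 = 112.7 MPa, tensile.

σ ≈ 113 MPa (tensile)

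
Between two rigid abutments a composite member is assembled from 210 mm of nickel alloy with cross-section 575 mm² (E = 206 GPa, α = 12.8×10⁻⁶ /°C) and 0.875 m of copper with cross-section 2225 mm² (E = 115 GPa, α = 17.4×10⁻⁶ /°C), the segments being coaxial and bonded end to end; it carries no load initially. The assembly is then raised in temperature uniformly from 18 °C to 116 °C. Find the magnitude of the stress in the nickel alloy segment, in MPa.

σ ≈ 588 MPa (compressive)

With the walls removed the bar would change length by δ_free = Σ αᵢΔT Lᵢ = 12.8×10⁻⁶×98×210 + 17.4×10⁻⁶×98×875 = 1.755 mm.
The walls prevent any net length change, so an axial force P (same in every segment) develops. Compatibility: P · Σ Lᵢ/(AᵢEᵢ) = δ_free.
Σ Lᵢ/(AᵢEᵢ) = 210/(575×206×10³) + 875/(2225×115×10³) = 5.193×10⁻⁶ mm/N.
So P = 1.755 / 5.193×10⁻⁶ = 338.1 kN, compressive.
σ_{nickel alloy} = P / A = 338100 / 575 = 588 MPa.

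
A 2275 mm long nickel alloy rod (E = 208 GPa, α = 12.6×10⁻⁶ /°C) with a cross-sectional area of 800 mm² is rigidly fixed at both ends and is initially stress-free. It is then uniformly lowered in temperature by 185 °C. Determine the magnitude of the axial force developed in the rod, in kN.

The ends cannot move, so σ = EαΔT = 208×10³ × 12.6×10⁻⁶ × 185 = 484.8 MPa.
P = AEαΔT = 800 × 208×10³ × 12.6×10⁻⁶ × 185 = 387.9 kN (tensile).

P ≈ 388 kN (tensile)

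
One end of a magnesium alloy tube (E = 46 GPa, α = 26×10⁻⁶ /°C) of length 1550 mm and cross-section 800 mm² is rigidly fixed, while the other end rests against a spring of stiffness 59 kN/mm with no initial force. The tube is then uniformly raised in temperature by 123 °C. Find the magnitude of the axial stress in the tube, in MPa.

If the spring were absent the tube would lengthen by αΔT L = 26×10⁻⁶ × 123 × 1550 = 4.957 mm.
Let P be the compressive force at the spring. The tube shortens elastically by PL/(AE) and the spring compresses by P/k; together these equal δ_free.
So P = δ_free / [L/(AE) + 1/k] = 4.957 / [ 1550/(800×46×10³) + 1/(59×10³) ].
P = 4.957 / 5.907×10⁻⁵ = 83920 N.
σ = P/A = 83920/800 = 104.9 MPa.

σ ≈ 105 MPa (compressive)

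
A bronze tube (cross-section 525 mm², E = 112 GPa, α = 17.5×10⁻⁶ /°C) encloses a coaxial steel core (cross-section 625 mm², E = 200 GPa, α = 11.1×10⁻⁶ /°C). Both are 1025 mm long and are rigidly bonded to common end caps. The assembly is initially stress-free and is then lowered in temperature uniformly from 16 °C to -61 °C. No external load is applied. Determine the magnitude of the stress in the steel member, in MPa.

The bronze has the larger α, so on cooling it would change length more than the steel if both were free. The rigid plates force a common final length, so the bronze is put into tension and the steel into compression, with equal and opposite forces P (no external load).
Compatibility of the two members (thermal + elastic change equal): (α₁ − α₂)ΔT = P·[1/(A₁E₁) + 1/(A₂E₂)].
|α₁ − α₂|·ΔT = 6.4×10⁻⁶ × 77 = 0.0004928.
1/(A₁E₁) + 1/(A₂E₂) = 1/(525×112×10³) + 1/(625×200×10³) = 2.501×10⁻⁸ N⁻¹.
P = 0.0004928 / 2.501×10⁻⁸ = 19710 N = 19.71 kN.
σ_{steel} = P/A₂ = 19710/625 = 31.53 MPa, compressive.

σ ≈ 31.5 MPa (compressive)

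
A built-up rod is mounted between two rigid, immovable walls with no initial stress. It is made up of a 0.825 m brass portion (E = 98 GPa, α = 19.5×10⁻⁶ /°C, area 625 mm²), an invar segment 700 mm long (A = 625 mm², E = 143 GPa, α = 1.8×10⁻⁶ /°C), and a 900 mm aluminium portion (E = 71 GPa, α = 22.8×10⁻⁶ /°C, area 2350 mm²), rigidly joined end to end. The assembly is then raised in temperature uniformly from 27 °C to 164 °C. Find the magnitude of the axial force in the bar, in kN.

P ≈ 194 kN (compressive)

Free thermal expansion of the whole bar: Σ αᵢΔT Lᵢ = 19.5×10⁻⁶×137×825 + 1.8×10⁻⁶×137×700 + 22.8×10⁻⁶×137×900 = 5.188 mm.
Since the ends are fixed, an axial force P builds up, equal in every segment, with P · Σ Lᵢ/(AᵢEᵢ) = δ_free.
Σ Lᵢ/(AᵢEᵢ) = 825/(625×98×10³) + 700/(625×143×10³) + 900/(2350×71×10³) = 2.67×10⁻⁵ mm/N.
Hence P = δ_free / Σ(L/AE) = 5.188/2.67×10⁻⁵ = 194.3 kN (compressive).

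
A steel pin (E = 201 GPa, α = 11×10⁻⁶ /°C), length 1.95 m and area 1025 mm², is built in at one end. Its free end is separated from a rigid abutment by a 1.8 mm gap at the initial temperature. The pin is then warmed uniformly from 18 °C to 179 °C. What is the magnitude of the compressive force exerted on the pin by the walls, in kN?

P ≈ 175 kN

If the wall were absent the pin would grow by αΔT L = 11×10⁻⁶ × 161 × 1950 = 3.453 mm.
After closing the 1.8 mm clearance, 3.453 − 1.8 = 1.653 mm of expansion remains to be suppressed by the wall.
That suppressed elongation corresponds to σ = E·Δ/L = 201×10³ × 1.653/1950 = 170.4 MPa.
Force on the wall = σA = 170.4 × 1025 mm² = 174.7 kN.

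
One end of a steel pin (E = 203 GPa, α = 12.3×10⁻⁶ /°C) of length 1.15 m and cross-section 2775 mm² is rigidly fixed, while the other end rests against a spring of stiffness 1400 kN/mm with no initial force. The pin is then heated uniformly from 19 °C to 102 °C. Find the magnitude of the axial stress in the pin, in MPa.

The unrestrained thermal change is αΔT L = 12.3×10⁻⁶ × 83 × 1150 = 1.174 mm.
Let P be the compressive force at the spring. The pin shortens elastically by PL/(AE) and the spring compresses by P/k; together these equal δ_free.
P [ L/(AE) + 1/k ] = δ_free → P [ 1150/(2775×203×10³) + 1/(1400×10³) ] = 1.174.
P = 1.174 / 2.756×10⁻⁶ = 426000 N.
σ = P/A = 426000/2775 = 153.5 MPa.

σ ≈ 154 MPa (compressive)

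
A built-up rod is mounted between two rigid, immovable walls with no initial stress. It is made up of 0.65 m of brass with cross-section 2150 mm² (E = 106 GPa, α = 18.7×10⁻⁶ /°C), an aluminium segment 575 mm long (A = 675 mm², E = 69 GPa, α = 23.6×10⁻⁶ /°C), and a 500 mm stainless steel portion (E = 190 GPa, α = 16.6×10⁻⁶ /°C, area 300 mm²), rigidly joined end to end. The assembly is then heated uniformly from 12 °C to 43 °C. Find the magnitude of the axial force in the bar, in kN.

Free thermal expansion of the whole bar: Σ αᵢΔT Lᵢ = 18.7×10⁻⁶×31×650 + 23.6×10⁻⁶×31×575 + 16.6×10⁻⁶×31×500 = 1.055 mm.
The rigid supports impose zero overall length change; the single axial force P common to all segments must satisfy P Σ Lᵢ/(AᵢEᵢ) = δ_free.
Σ Lᵢ/(AᵢEᵢ) = 650/(2150×106×10³) + 575/(675×69×10³) + 500/(300×190×10³) = 2.397×10⁻⁵ mm/N.
So P = 1.055 / 2.397×10⁻⁵ = 44 kN, compressive.

P ≈ 44 kN (compressive)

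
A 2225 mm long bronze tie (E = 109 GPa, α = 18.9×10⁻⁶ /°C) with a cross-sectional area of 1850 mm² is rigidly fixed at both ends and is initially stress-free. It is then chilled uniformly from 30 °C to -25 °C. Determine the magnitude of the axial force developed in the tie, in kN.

P ≈ 210 kN (tensile)

The ends cannot move, so σ = EαΔT = 109×10³ × 18.9×10⁻⁶ × 55 = 113.3 MPa.
Then P = σA = 113.3 × 1850 mm² = 209.6 kN, tensile.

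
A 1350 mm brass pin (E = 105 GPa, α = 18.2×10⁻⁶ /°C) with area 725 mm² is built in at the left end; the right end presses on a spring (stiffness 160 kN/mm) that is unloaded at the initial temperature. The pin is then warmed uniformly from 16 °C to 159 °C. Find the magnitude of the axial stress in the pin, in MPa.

σ ≈ 202 MPa (compressive)

Free thermal expansion: δ_free = αΔT L = 18.2×10⁻⁶ × 143 × 1350 = 3.514 mm.
With a force P in the spring, the elastic change of the pin is PL/(AE) and that of the spring is P/k; compatibility requires their sum to equal δ_free.
So P = δ_free / [L/(AE) + 1/k] = 3.514 / [ 1350/(725×105×10³) + 1/(160×10³) ].
P = 3.514 / 2.398×10⁻⁵ = 146500 N.
σ = P/A = 146500/725 = 202.1 MPa.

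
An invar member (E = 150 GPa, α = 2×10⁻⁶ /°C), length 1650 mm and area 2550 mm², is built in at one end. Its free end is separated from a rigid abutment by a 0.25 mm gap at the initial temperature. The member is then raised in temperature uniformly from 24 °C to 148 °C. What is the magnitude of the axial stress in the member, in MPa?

σ ≈ 14.5 MPa (compressive)

Free thermal elongation = αΔT L = 2×10⁻⁶ × 124 × 1650 = 0.4092 mm.
The gap closes (δ_free > 0.25 mm) and the wall then resists a further 0.4092 − 0.25 = 0.1592 mm of expansion.
So σ = E(δ_free − g)/L = 150×10³ × 0.1592/1650 = 14.47 MPa.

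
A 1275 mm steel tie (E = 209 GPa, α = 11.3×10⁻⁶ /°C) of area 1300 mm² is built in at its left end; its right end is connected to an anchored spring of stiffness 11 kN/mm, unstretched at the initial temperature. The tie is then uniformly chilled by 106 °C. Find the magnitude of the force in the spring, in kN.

The unrestrained thermal change is αΔT L = 11.3×10⁻⁶ × 106 × 1275 = 1.527 mm.
Let P be the tensile force in the spring. The tie extends elastically by PL/(AE) and the spring stretches by P/k; together these equal δ_free.
P [ L/(AE) + 1/k ] = δ_free → P [ 1275/(1300×209×10³) + 1/(11×10³) ] = 1.527.
P = 1.527 / 9.56×10⁻⁵ = 15970 N.

P ≈ 16 kN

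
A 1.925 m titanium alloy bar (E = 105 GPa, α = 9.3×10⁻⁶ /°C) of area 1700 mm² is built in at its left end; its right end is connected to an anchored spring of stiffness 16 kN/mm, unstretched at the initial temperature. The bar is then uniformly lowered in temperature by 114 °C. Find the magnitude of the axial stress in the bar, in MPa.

σ ≈ 16.4 MPa (tensile)

If the spring were absent the bar would shorten by αΔT L = 9.3×10⁻⁶ × 114 × 1925 = 2.041 mm.
With a force P in the spring, the elastic change of the bar is PL/(AE) and that of the spring is P/k; compatibility requires their sum to equal δ_free.
P [ L/(AE) + 1/k ] = δ_free → P [ 1925/(1700×105×10³) + 1/(16×10³) ] = 2.041.
P = 2.041 / 7.328×10⁻⁵ = 27850 N.
σ = P/A = 27850/1700 = 16.38 MPa.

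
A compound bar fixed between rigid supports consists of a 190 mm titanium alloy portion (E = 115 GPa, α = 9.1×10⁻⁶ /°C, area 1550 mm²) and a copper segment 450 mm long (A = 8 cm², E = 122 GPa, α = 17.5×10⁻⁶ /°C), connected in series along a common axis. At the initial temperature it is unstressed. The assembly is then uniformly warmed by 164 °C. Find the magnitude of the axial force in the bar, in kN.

P ≈ 277 kN (compressive)

With the walls removed the bar would change length by δ_free = Σ αᵢΔT Lᵢ = 9.1×10⁻⁶×164×190 + 17.5×10⁻⁶×164×450 = 1.575 mm.
The rigid supports impose zero overall length change; the single axial force P common to all segments must satisfy P Σ Lᵢ/(AᵢEᵢ) = δ_free.
Σ Lᵢ/(AᵢEᵢ) = 190/(1550×115×10³) + 450/(800×122×10³) = 5.677×10⁻⁶ mm/N.
So P = 1.575 / 5.677×10⁻⁶ = 277.5 kN, compressive.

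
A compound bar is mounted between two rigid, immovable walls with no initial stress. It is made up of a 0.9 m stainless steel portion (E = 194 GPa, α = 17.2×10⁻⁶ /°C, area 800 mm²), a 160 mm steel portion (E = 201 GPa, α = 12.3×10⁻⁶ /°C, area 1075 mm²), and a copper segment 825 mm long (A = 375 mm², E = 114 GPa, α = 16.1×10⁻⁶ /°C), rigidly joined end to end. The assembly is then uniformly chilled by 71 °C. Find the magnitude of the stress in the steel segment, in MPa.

With the walls removed the bar would change length by δ_free = Σ αᵢΔT Lᵢ = 17.2×10⁻⁶×71×900 + 12.3×10⁻⁶×71×160 + 16.1×10⁻⁶×71×825 = 2.182 mm.
The rigid supports impose zero overall length change; the single axial force P common to all segments must satisfy P Σ Lᵢ/(AᵢEᵢ) = δ_free.
Σ Lᵢ/(AᵢEᵢ) = 900/(800×194×10³) + 160/(1075×201×10³) + 825/(375×114×10³) = 2.584×10⁻⁵ mm/N.
P = 2.182 / 2.584×10⁻⁵ = 84450 N = 84.45 kN, tensile.
σ_{steel} = P / A = 84450 / 1075 = 78.55 MPa.

σ ≈ 78.6 MPa (tensile)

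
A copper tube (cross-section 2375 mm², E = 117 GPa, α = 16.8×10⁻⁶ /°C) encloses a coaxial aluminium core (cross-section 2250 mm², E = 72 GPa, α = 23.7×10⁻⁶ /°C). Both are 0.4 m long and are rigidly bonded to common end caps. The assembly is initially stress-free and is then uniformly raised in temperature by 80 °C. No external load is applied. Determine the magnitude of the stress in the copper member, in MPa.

σ ≈ 23.8 MPa (tensile)

The aluminium has the larger α, so on heating it would change length more than the copper if both were free. The rigid plates force a common final length, so the aluminium is put into compression and the copper into tension, with equal and opposite forces P (no external load).
Equating the net (thermal + elastic) strains gives |α₁ − α₂|·ΔT = P·[1/(A₁E₁) + 1/(A₂E₂)].
|α₁ − α₂|·ΔT = 6.9×10⁻⁶ × 80 = 0.000552.
1/(A₁E₁) + 1/(A₂E₂) = 1/(2375×117×10³) + 1/(2250×72×10³) = 9.772×10⁻⁹ N⁻¹.
So P = 0.000552 / 9.772×10⁻⁹ = 56.49 kN.
σ_{copper} = P/A₁ = 56490/2375 = 23.79 MPa, tensile.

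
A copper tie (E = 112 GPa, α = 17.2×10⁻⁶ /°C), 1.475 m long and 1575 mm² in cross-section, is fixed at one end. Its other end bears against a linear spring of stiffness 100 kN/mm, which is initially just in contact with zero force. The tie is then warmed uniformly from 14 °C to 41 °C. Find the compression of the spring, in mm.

If the spring were absent the tie would lengthen by αΔT L = 17.2×10⁻⁶ × 27 × 1475 = 0.685 mm.
Let P be the compressive force at the spring. The tie shortens elastically by PL/(AE) and the spring compresses by P/k; together these equal δ_free.
P [ L/(AE) + 1/k ] = δ_free → P [ 1475/(1575×112×10³) + 1/(100×10³) ] = 0.685.
P = 0.685 / 1.836×10⁻⁵ = 37310 N.
Spring compression = P/k = 37310/(100×10³) = 0.3731 mm.

δ ≈ 0.373 mm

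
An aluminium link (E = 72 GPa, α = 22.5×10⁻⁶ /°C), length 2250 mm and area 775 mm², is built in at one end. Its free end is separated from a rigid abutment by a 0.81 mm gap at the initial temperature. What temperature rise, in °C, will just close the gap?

ΔT ≈ 16 °C

Contact occurs when the free expansion equals the gap: αΔT L = 0.81 mm.
ΔT = 0.81 / (22.5×10⁻⁶ × 2250) = 16 °C.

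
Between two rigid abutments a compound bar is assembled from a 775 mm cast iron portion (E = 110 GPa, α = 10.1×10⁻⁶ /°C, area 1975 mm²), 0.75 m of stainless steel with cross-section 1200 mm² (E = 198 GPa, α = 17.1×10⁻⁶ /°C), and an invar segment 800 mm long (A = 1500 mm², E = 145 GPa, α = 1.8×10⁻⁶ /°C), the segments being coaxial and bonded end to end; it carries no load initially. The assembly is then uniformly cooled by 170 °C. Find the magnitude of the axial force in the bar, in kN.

Free thermal contraction of the whole bar: Σ αᵢΔT Lᵢ = 10.1×10⁻⁶×170×775 + 17.1×10⁻⁶×170×750 + 1.8×10⁻⁶×170×800 = 3.756 mm.
The walls prevent any net length change, so an axial force P (same in every segment) develops. Compatibility: P · Σ Lᵢ/(AᵢEᵢ) = δ_free.
Σ Lᵢ/(AᵢEᵢ) = 775/(1975×110×10³) + 750/(1200×198×10³) + 800/(1500×145×10³) = 1.04×10⁻⁵ mm/N.
Hence P = δ_free / Σ(L/AE) = 3.756/1.04×10⁻⁵ = 361.1 kN (tensile).

P ≈ 361 kN (tensile)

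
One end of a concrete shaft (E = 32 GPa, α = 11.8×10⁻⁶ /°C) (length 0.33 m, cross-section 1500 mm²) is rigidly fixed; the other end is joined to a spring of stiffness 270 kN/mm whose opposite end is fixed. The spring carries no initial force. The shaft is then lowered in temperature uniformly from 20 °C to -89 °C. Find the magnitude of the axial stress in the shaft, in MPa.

σ ≈ 26.7 MPa (tensile)

The unrestrained thermal change is αΔT L = 11.8×10⁻⁶ × 109 × 330 = 0.4244 mm.
With a force P in the spring, the elastic change of the shaft is PL/(AE) and that of the spring is P/k; compatibility requires their sum to equal δ_free.
P [ L/(AE) + 1/k ] = δ_free → P [ 330/(1500×32×10³) + 1/(270×10³) ] = 0.4244.
P = 0.4244 / 1.058×10⁻⁵ = 40120 N.
σ = P/A = 40120/1500 = 26.75 MPa.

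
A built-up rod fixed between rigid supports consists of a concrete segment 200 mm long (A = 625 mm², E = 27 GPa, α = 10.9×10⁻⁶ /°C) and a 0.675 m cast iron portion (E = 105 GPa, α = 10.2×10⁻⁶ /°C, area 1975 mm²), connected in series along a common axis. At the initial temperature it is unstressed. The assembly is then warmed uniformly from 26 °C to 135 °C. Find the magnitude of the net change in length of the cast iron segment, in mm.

If the supports were absent, the total length change would be Σ αᵢΔT Lᵢ = 10.9×10⁻⁶×109×200 + 10.2×10⁻⁶×109×675 = 0.9881 mm.
The rigid supports impose zero overall length change; the single axial force P common to all segments must satisfy P Σ Lᵢ/(AᵢEᵢ) = δ_free.
The series flexibility is Σ Lᵢ/(AᵢEᵢ) = 200/(625×27×10³) + 675/(1975×105×10³) = 1.511×10⁻⁵ mm/N.
So P = 0.9881 / 1.511×10⁻⁵ = 65.41 kN, compressive.
For the cast iron segment, free thermal change = 10.2×10⁻⁶×109×675 = 0.7505 mm and elastic change from P = 65410×675/(1975×105×10³) = 0.2129 mm; these oppose, so the net change is 0.538 mm (segment lengthens).

|ΔL| ≈ 0.538 mm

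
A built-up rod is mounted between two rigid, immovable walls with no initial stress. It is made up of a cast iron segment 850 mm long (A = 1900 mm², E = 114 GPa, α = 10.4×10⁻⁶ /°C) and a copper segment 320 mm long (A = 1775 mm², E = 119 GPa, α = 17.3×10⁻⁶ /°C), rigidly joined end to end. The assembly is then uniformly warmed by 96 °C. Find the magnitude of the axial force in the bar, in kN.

P ≈ 254 kN (compressive)

With the walls removed the bar would change length by δ_free = Σ αᵢΔT Lᵢ = 10.4×10⁻⁶×96×850 + 17.3×10⁻⁶×96×320 = 1.38 mm.
The rigid supports impose zero overall length change; the single axial force P common to all segments must satisfy P Σ Lᵢ/(AᵢEᵢ) = δ_free.
Σ Lᵢ/(AᵢEᵢ) = 850/(1900×114×10³) + 320/(1775×119×10³) = 5.439×10⁻⁶ mm/N.
Hence P = δ_free / Σ(L/AE) = 1.38/5.439×10⁻⁶ = 253.7 kN (compressive).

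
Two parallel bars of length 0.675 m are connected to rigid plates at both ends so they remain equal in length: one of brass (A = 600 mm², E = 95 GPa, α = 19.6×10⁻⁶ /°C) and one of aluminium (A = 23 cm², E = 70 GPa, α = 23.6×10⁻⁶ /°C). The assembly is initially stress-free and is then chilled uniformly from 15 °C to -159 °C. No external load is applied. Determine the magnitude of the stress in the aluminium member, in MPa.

Both members must finish at the same length. With the larger α, the aluminium tends to over-contract; the plates restrain it, putting the aluminium in tension and the brass in compression. With no external load the two internal forces are equal and opposite, magnitude P.
Compatibility of the two members (thermal + elastic change equal): (α₁ − α₂)ΔT = P·[1/(A₁E₁) + 1/(A₂E₂)].
|α₁ − α₂|·ΔT = 4×10⁻⁶ × 174 = 0.000696.
1/(A₁E₁) + 1/(A₂E₂) = 1/(600×95×10³) + 1/(2300×70×10³) = 2.376×10⁻⁸ N⁻¹.
So P = 0.000696 / 2.376×10⁻⁸ = 29.3 kN.
σ_{aluminium} = P/A₂ = 29300/2300 = 12.74 MPa, tensile.

σ ≈ 12.7 MPa (tensile)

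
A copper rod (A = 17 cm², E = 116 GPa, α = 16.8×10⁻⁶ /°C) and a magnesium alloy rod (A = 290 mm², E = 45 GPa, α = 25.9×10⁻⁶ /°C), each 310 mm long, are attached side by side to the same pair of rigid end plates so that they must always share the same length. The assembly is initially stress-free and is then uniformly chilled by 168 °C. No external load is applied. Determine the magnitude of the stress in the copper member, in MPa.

Equilibrium of a rigid end plate with no external load gives equal and opposite internal forces ±P in the two members. Since α_{magnesium alloy} > α_{copper}, cooling drives the magnesium alloy into tension and the copper into compression.
Compatibility of the two members (thermal + elastic change equal): (α₁ − α₂)ΔT = P·[1/(A₁E₁) + 1/(A₂E₂)].
|α₁ − α₂|·ΔT = 9.1×10⁻⁶ × 168 = 0.001529.
1/(A₁E₁) + 1/(A₂E₂) = 1/(1700×116×10³) + 1/(290×45×10³) = 8.17×10⁻⁸ N⁻¹.
So P = 0.001529 / 8.17×10⁻⁸ = 18.71 kN.
σ_{copper} = P/A₁ = 18710/1700 = 11.01 MPa, compressive.

σ ≈ 11 MPa (compressive)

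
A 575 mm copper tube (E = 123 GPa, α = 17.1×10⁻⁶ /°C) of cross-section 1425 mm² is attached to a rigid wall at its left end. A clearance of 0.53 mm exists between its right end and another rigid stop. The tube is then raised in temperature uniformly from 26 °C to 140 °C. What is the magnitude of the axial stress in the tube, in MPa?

σ ≈ 126 MPa (compressive)

If the wall were absent the tube would grow by αΔT L = 17.1×10⁻⁶ × 114 × 575 = 1.121 mm.
The gap closes (δ_free > 0.53 mm) and the wall then resists a further 1.121 − 0.53 = 0.5909 mm of expansion.
So σ = E(δ_free − g)/L = 123×10³ × 0.5909/575 = 126.4 MPa.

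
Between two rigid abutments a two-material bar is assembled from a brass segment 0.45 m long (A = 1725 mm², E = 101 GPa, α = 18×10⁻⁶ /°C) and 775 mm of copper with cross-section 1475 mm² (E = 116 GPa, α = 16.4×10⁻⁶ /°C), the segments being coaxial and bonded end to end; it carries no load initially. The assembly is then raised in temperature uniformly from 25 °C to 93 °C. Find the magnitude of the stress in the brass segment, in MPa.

σ ≈ 115 MPa (compressive)

If the supports were absent, the total length change would be Σ αᵢΔT Lᵢ = 18×10⁻⁶×68×450 + 16.4×10⁻⁶×68×775 = 1.415 mm.
The walls prevent any net length change, so an axial force P (same in every segment) develops. Compatibility: P · Σ Lᵢ/(AᵢEᵢ) = δ_free.
The series flexibility is Σ Lᵢ/(AᵢEᵢ) = 450/(1725×101×10³) + 775/(1475×116×10³) = 7.112×10⁻⁶ mm/N.
Hence P = δ_free / Σ(L/AE) = 1.415/7.112×10⁻⁶ = 199 kN (compressive).
σ_{brass} = P / A = 199000 / 1725 = 115.3 MPa.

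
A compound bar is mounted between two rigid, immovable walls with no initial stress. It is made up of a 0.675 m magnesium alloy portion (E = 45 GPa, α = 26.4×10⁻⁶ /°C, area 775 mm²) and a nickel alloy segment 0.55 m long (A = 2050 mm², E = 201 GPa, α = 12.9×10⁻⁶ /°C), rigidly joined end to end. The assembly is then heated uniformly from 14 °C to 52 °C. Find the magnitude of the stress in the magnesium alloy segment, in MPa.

σ ≈ 59 MPa (compressive)

Free thermal expansion of the whole bar: Σ αᵢΔT Lᵢ = 26.4×10⁻⁶×38×675 + 12.9×10⁻⁶×38×550 = 0.9468 mm.
The rigid supports impose zero overall length change; the single axial force P common to all segments must satisfy P Σ Lᵢ/(AᵢEᵢ) = δ_free.
The series flexibility is Σ Lᵢ/(AᵢEᵢ) = 675/(775×45×10³) + 550/(2050×201×10³) = 2.069×10⁻⁵ mm/N.
P = 0.9468 / 2.069×10⁻⁵ = 45760 N = 45.76 kN, compressive.
σ_{magnesium alloy} = P / A = 45760 / 775 = 59.05 MPa.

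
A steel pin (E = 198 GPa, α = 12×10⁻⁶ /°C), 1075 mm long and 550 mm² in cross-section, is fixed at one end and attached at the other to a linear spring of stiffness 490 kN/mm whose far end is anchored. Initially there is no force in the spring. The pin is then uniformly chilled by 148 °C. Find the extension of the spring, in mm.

If the spring were absent the pin would shorten by αΔT L = 12×10⁻⁶ × 148 × 1075 = 1.909 mm.
With a force P in the spring, the elastic change of the pin is PL/(AE) and that of the spring is P/k; compatibility requires their sum to equal δ_free.
So P = δ_free / [L/(AE) + 1/k] = 1.909 / [ 1075/(550×198×10³) + 1/(490×10³) ].
P = 1.909 / 1.191×10⁻⁵ = 160300 N.
Spring extension = P/k = 160300/(490×10³) = 0.3271 mm.

δ ≈ 0.327 mm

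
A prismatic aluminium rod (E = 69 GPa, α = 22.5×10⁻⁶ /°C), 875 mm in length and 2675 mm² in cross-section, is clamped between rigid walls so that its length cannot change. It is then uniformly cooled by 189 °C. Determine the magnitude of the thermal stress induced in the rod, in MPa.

The supports are rigid, so the total axial strain is zero. The restrained thermal strain is ε = αΔT = 22.5×10⁻⁶ × 189 = 4252.5×10⁻⁶.
Hence σ = E·αΔT = 69×10³ × 4252.5×10⁻⁶ = 293.4 MPa, tensile.

σ ≈ 293 MPa (tensile)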